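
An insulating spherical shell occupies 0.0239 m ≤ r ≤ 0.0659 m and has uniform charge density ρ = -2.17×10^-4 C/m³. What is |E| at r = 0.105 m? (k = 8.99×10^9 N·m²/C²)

|E| ≈ 2.02×10^5 N/C

Symmetry ⇒ E = E(r) r̂. Gaussian sphere of radius r = 0.105 m (r > 0.0659 m, enclosing the whole shell).
Q_enc = ρ·(4π/3)(b³ − a³) = (-2.17×10^-4)·(4π/3)·((0.0659)³ − (0.0239)³) = -2.477e-7 C.
Since E is radial and uniform over the Gaussian sphere, Φ = E·4πr² = Q_enc/ε₀.
E = k|Q_enc|/r² = (8.99×10^9)(2.477×10^-7)/(0.105)² = 2.02×10^5 N/C.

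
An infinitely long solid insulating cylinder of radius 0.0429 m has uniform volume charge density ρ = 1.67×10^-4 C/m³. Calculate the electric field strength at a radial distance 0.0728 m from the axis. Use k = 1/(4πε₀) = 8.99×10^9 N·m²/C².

By cylindrical symmetry E is radial; use a coaxial Gaussian cylinder of radius 0.0728 m and length L (r > 0.0429 m, full cross-section enclosed).
λ_enc = ρ·πR² = (1.67e-4)π(0.0429)² = 9.656e-7 C/m.
Since E is radial and uniform over the curved surface, Φ = E·2πrL = Q_enc/ε₀ = λ_enc L/ε₀.
E = 2k|λ_enc|/r = 2(8.99×10^9)(9.656×10^-7)/(0.0728) = 2.38×10^5 N/C.

|E| = 2.38×10^5 N/C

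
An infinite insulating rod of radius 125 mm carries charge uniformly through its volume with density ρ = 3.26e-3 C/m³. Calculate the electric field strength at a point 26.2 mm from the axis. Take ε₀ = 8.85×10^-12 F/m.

Take a coaxial cylindrical Gaussian surface of radius r = 26.2 mm and length L (r < R).
Charge inside radius r per length L is ρ·πr²·L, so λ_enc = ρπr² = 7.03×10^-6 C/m.
Applying ∮E·dA = Q_enc/ε₀ with the end caps contributing no flux:
E = |λ_enc|/(2πε₀r) = (7.03×10^-6)/(2π·8.85×10^-12·0.0262) = 4.83×10^6 N/C.

E = 4.83×10^6 N/C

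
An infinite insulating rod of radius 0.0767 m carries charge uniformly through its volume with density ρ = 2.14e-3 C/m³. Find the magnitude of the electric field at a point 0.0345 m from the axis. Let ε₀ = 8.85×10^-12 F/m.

|E| ≈ 4.17×10^6 N/C

By cylindrical symmetry E is radial; use a coaxial Gaussian cylinder of radius 0.0345 m and length L (r < R).
Charge inside radius r per length L is ρ·πr²·L, so λ_enc = ρπr² = 8.002×10^-6 C/m.
By Gauss's law (flux through the curved wall only), E·2πrL = λ_enc L/ε₀.
E = |λ_enc|/(2πε₀r) = (8.002e-6)/(2π·8.85×10^-12·0.0345) = 4.17e6 N/C.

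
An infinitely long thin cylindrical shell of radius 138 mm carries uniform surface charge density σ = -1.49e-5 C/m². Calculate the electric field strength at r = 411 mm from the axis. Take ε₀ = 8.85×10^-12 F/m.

E ≈ 5.65e5 V/m

By cylindrical symmetry E is radial; use a coaxial Gaussian cylinder of radius 411 mm and length L (r > 138 mm).
The whole shell is enclosed: λ_enc = σ·2πR = (-1.49×10^-5)·2π·(0.138) = -1.292×10^-5 C/m.
Gauss's law: E·2πrL = λ_enc L/ε₀.
E = |λ_enc|/(2πε₀r) = (1.292×10^-5)/(2π·8.85×10^-12·0.411) = 5.65e5 N/C.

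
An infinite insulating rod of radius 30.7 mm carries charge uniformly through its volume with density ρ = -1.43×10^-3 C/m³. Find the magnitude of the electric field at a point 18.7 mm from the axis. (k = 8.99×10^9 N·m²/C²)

Take a coaxial cylindrical Gaussian surface of radius r = 18.7 mm and length L (r < R).
Enclosed charge per unit length: λ_enc = ρ·πr² = (-1.43×10^-3)π(0.0187)² = -1.571×10^-6 C/m.
Applying ∮E·dA = Q_enc/ε₀ with the end caps contributing no flux:
E = 2k|λ_enc|/r = 2(8.99×10^9)(1.571e-6)/(0.0187) = 1.51×10^6 N/C.

1.51×10^6 N/C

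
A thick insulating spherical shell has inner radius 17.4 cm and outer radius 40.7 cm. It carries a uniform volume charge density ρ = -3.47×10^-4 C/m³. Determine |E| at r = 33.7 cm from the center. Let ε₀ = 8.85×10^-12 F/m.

Take a concentric spherical Gaussian surface of radius r = 33.7 cm (within the shell material, 17.4 cm < r < 40.7 cm).
Only the shell between 17.4 cm and r is enclosed: Q_enc = ρ·(4π/3)(r³ − a³) = (-3.47×10^-4)·(4π/3)·((0.337)³ − (0.174)³) = -4.797e-5 C.
Since E is radial and uniform over the Gaussian sphere, Φ = E·4πr² = Q_enc/ε₀.
E = |Q_enc|/(4πε₀r²) = (4.797e-5)/(4π·8.85×10^-12·(0.337)²) = 3.80e6 N/C.

|E| = 3.80e6 N/C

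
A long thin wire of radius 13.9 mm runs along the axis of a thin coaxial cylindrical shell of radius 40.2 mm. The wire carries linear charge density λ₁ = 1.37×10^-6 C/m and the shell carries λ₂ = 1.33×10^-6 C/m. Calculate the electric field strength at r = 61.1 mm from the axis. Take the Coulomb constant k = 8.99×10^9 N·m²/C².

By cylindrical symmetry E is radial; use a coaxial Gaussian cylinder of radius 61.1 mm and length L (r > 40.2 mm, enclosing both).
λ_enc = λ₁ + λ₂ = (1.37×10^-6) + (1.33×10^-6) = 2.70×10^-6 C/m.
Applying ∮E·dA = Q_enc/ε₀ with the end caps contributing no flux:
E = 2k|λ_enc|/r = 2(8.99×10^9)(2.70×10^-6)/(0.0611) = 7.95×10^5 N/C.

|E| = 7.95e5 V/m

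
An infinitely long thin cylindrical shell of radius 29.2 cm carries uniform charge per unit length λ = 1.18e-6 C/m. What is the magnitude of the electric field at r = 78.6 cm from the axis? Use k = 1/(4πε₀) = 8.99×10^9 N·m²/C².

|E| ≈ 2.70e4 N/C

Coaxial Gaussian cylinder, radius r = 78.6 cm, length L (r > 29.2 cm).
The full line charge is enclosed: λ_enc = 1.18×10^-6 C/m.
Gauss's law: E·2πrL = λ_enc L/ε₀.
E = 2k|λ_enc|/r = 2(8.99×10^9)(1.18e-6)/(0.786) = 2.70e4 N/C.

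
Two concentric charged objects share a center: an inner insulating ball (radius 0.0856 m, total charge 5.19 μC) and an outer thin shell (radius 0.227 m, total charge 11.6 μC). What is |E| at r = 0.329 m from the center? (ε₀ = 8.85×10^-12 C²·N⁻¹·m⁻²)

|E| ≈ 1.39×10^6 N/C

By spherical symmetry E is radial; choose a Gaussian sphere of radius r = 0.329 m (r > 0.227 m, enclosing both).
Q_enc = (5.19 μC) + (11.6 μC) = 1.679×10^-5 C.
Gauss's law: E·4πr² = Q_enc/ε₀.
E = |Q_enc|/(4πε₀r²) = (1.679e-5)/(4π·8.85×10^-12·(0.329)²) = 1.39×10^6 N/C.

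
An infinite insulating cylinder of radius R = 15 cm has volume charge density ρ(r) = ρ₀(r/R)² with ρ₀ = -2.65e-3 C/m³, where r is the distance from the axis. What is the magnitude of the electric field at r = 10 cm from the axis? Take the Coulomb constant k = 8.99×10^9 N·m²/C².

Choose a coaxial cylinder of radius r = 10 cm (arbitrary length L) as the Gaussian surface (r < R).
Integrating ρ over the cross-section to radius r: λ_enc = (2πρ₀/R²) ∫₀^r r'^3 dr' = 2πρ₀ r^4/(4·R²) = -1.85×10^-5 C/m.
Gauss's law: E·2πrL = λ_enc L/ε₀.
E = 2k|λ_enc|/r = 2(8.99×10^9)(1.85×10^-5)/(0.1) = 3.33×10^6 N/C.

3.33e6 N/C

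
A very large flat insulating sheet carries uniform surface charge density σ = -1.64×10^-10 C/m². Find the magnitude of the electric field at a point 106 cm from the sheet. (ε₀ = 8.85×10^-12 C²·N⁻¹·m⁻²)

Choose a cylindrical pillbox piercing the sheet, end faces (area A) parallel to it.
Only the two end caps contribute flux: Φ = 2EA. With Q_enc = σA, Gauss's law gives E = |σ|/(2ε₀).
E = |σ|/(2ε₀) = (1.64×10^-10)/(2·8.85×10^-12) = 9.27 N/C.

|E| ≈ 9.27 N/C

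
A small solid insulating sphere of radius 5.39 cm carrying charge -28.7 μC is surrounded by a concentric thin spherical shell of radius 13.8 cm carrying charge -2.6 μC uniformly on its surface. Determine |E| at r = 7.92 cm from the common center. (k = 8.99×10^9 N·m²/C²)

E = 4.11e7 V/m

By spherical symmetry E is radial; choose a Gaussian sphere of radius r = 7.92 cm (between the bodies, 5.39 cm < r < 13.8 cm).
Only the inner charge is enclosed; the outer shell contributes nothing inside itself. Q_enc = -28.7 μC = -2.87×10^-5 C.
Applying ∮E·dA = Q_enc/ε₀ with Φ = E(4πr²):
E = k|Q_enc|/r² = (8.99×10^9)(2.87×10^-5)/(0.0792)² = 4.11×10^7 N/C.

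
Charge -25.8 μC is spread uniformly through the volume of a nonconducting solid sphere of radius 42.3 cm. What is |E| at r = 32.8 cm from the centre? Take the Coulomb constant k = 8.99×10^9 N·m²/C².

1.01×10^6 N/C

Use a concentric Gaussian sphere at r = 32.8 cm (r < R).
Only the charge within r is enclosed: Q_enc = Q·(r/R)³ = (-25.8 μC)·(32.8 cm/42.3 cm)³ = -1.203e-5 C.
Since E is radial and uniform over the Gaussian sphere, Φ = E·4πr² = Q_enc/ε₀.
E = k|Q_enc|/r² = (8.99×10^9)(1.203e-5)/(0.328)² = 1.01×10^6 N/C.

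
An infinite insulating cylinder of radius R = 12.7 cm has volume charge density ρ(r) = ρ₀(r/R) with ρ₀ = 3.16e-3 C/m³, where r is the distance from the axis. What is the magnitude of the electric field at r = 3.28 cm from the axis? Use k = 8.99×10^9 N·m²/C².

E ≈ 1.01e6 N/C

Choose a coaxial cylinder of radius r = 3.28 cm (arbitrary length L) as the Gaussian surface (r < R).
Integrating ρ over the cross-section to radius r: λ_enc = (2πρ₀/R) ∫₀^r r'^2 dr' = 2πρ₀ r^3/(3·R) = 1.839e-6 C/m.
Applying ∮E·dA = Q_enc/ε₀ with the end caps contributing no flux:
E = 2k|λ_enc|/r = 2(8.99×10^9)(1.839×10^-6)/(0.0328) = 1.01×10^6 N/C.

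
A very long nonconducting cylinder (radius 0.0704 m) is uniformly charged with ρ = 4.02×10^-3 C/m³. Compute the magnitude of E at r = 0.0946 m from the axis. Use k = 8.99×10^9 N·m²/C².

Coaxial Gaussian cylinder, radius r = 0.0946 m, length L (r > 0.0704 m, full cross-section enclosed).
λ_enc = ρ·πR² = (4.02e-3)π(0.0704)² = 6.259e-5 C/m.
By Gauss's law (flux through the curved wall only), E·2πrL = λ_enc L/ε₀.
E = 2k|λ_enc|/r = 2(8.99×10^9)(6.259×10^-5)/(0.0946) = 1.19×10^7 N/C.

|E| ≈ 1.19e7 V/m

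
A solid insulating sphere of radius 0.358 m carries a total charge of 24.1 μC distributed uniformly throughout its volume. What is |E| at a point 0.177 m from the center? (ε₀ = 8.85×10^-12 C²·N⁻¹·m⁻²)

|E| = 8.36e5 N/C

Take a concentric spherical Gaussian surface of radius r = 0.177 m (r < R).
For a uniform sphere the enclosed fraction is (r/R)³, so Q_enc = (24.1 μC)(0.177/0.358)³ = 2.913×10^-6 C.
Applying ∮E·dA = Q_enc/ε₀ with Φ = E(4πr²):
E = |Q_enc|/(4πε₀r²) = (2.913e-6)/(4π·8.85×10^-12·(0.177)²) = 8.36×10^5 N/C.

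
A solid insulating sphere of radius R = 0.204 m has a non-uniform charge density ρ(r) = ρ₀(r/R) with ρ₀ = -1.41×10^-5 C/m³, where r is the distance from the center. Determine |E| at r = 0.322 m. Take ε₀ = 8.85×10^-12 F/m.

By spherical symmetry E is radial; choose a Gaussian sphere of radius r = 0.322 m (r > R, all charge enclosed).
Q_enc = 4π ∫₀^R ρ₀(r'/R)^1 r'² dr' = 4πρ₀R³/4 = -3.761×10^-7 C.
By Gauss's law, ∮E·dA = E·4πr² = Q_enc/ε₀.
E = |Q_enc|/(4πε₀r²) = (3.761e-7)/(4π·8.85×10^-12·(0.322)²) = 3.26e4 N/C.

|E| = 3.26e4 V/m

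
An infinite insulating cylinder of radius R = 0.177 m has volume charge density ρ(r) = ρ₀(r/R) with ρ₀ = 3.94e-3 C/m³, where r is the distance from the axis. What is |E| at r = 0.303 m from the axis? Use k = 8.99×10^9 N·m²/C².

|E| ≈ 1.53×10^7 N/C

Take a coaxial cylindrical Gaussian surface of radius r = 0.303 m and length L (r > R, full charge per length enclosed).
λ_enc = 2π ∫₀^R ρ₀(r'/R)^1 r' dr' = 2πρ₀R²/3 = 2.585×10^-4 C/m.
Gauss's law: E·2πrL = λ_enc L/ε₀.
E = 2k|λ_enc|/r = 2(8.99×10^9)(2.585×10^-4)/(0.303) = 1.53e7 N/C.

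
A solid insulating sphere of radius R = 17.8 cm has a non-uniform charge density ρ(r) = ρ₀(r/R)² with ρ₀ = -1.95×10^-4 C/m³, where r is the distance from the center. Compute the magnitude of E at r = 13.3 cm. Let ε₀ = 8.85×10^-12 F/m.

By spherical symmetry E is radial; choose a Gaussian sphere of radius r = 13.3 cm (r < R).
Q_enc = ∫₀^r ρ(r')·4πr'² dr' = (4πρ₀/R²) ∫₀^r r'^4 dr' = 4πρ₀ r^5/(5·R²) = -6.437e-7 C.
Gauss's law: E·4πr² = Q_enc/ε₀.
E = |Q_enc|/(4πε₀r²) = (6.437e-7)/(4π·8.85×10^-12·(0.133)²) = 3.27×10^5 N/C.

E = 3.27e5 N/C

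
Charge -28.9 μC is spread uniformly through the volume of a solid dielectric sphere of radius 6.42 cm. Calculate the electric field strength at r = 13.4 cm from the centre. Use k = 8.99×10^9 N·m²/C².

By spherical symmetry E is radial; choose a Gaussian sphere of radius r = 13.4 cm (r > R, so the entire charge is enclosed).
Q_enc = -28.9 μC = -2.89×10^-5 C.
Applying ∮E·dA = Q_enc/ε₀ with Φ = E(4πr²):
E = k|Q_enc|/r² = (8.99×10^9)(2.89×10^-5)/(0.134)² = 1.45×10^7 N/C.

E = 1.45e7 V/m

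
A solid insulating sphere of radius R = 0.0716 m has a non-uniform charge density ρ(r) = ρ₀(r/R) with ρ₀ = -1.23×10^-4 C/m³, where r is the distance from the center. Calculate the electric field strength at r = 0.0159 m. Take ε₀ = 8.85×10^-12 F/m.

By spherical symmetry E is radial; choose a Gaussian sphere of radius r = 0.0159 m (r < R).
Q_enc = ∫₀^r ρ(r')·4πr'² dr' = (4πρ₀/R) ∫₀^r r'^3 dr' = 4πρ₀ r^4/(4·R) = -3.449e-10 C.
Since E is radial and uniform over the Gaussian sphere, Φ = E·4πr² = Q_enc/ε₀.
E = |Q_enc|/(4πε₀r²) = (3.449e-10)/(4π·8.85×10^-12·(0.0159)²) = 1.23×10^4 N/C.

|E| = 1.23×10^4 N/C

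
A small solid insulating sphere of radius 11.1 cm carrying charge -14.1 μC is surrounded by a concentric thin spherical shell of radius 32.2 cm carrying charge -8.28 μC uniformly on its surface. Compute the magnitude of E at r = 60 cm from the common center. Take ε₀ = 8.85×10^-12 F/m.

Take a concentric spherical Gaussian surface of radius r = 60 cm (r > 32.2 cm, enclosing both).
Q_enc = (-14.1 μC) + (-8.28 μC) = -2.238×10^-5 C.
Gauss's law: E·4πr² = Q_enc/ε₀.
E = |Q_enc|/(4πε₀r²) = (2.238×10^-5)/(4π·8.85×10^-12·(0.6)²) = 5.59×10^5 N/C.

|E| ≈ 5.59×10^5 N/C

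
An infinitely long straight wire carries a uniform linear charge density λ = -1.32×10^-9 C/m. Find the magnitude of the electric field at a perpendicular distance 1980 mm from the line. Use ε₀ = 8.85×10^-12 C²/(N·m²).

Coaxial Gaussian cylinder, radius r = 1980 mm, length L.
Q_enc = λL, so λ_enc = -1.32×10^-9 C/m.
Applying ∮E·dA = Q_enc/ε₀ with the end caps contributing no flux:
E = |λ_enc|/(2πε₀r) = (1.32e-9)/(2π·8.85×10^-12·1.98) = 12 N/C.

E ≈ 12 N/C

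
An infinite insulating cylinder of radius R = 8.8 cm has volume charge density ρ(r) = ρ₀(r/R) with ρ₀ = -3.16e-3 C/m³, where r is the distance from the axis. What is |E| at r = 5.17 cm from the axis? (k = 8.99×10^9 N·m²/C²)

|E| = 3.61×10^6 N/C

Coaxial Gaussian cylinder, radius r = 5.17 cm, length L (r < R).
Integrating ρ over the cross-section to radius r: λ_enc = (2πρ₀/R) ∫₀^r r'^2 dr' = 2πρ₀ r^3/(3·R) = -1.039×10^-5 C/m.
By Gauss's law (flux through the curved wall only), E·2πrL = λ_enc L/ε₀.
E = 2k|λ_enc|/r = 2(8.99×10^9)(1.039×10^-5)/(0.0517) = 3.61e6 N/C.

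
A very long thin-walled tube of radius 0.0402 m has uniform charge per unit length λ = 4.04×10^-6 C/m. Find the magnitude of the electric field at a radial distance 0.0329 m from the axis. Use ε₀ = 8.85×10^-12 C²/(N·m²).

E = 0 (no enclosed charge)

Choose a coaxial cylinder of radius r = 0.0329 m (arbitrary length L) as the Gaussian surface (r < 0.0402 m, inside the shell).
No charge is enclosed, so Gauss's law gives E·2πrL = 0 ⇒ E = 0.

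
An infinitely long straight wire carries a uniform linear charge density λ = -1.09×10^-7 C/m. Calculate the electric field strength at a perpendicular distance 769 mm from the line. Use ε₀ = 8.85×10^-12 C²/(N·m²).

E = 2.55e3 N/C

By cylindrical symmetry E is radial; use a coaxial Gaussian cylinder of radius 769 mm and length L.
Q_enc = λL, so λ_enc = -1.09e-7 C/m.
By Gauss's law (flux through the curved wall only), E·2πrL = λ_enc L/ε₀.
E = |λ_enc|/(2πε₀r) = (1.09e-7)/(2π·8.85×10^-12·0.769) = 2.55×10^3 N/C.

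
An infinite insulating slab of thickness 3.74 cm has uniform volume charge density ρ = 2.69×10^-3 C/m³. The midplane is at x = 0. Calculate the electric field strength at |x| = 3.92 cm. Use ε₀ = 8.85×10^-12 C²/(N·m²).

5.68e6 V/m

The point |x| = 3.92 cm lies outside the slab (half-thickness 0.0187 m). A symmetric pillbox spanning the full slab encloses Q_enc = ρ·d·A.
Flux = 2EA ⇒ E = |ρ|d/(2ε₀), independent of distance outside.
E = (2.69×10^-3)(0.0374)/(2·8.85×10^-12) = 5.68×10^6 N/C.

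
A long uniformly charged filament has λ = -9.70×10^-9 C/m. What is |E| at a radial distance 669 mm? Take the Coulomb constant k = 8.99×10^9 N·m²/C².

Choose a coaxial cylinder of radius r = 669 mm (arbitrary length L) as the Gaussian surface.
Q_enc = λL, so λ_enc = -9.70e-9 C/m.
Applying ∮E·dA = Q_enc/ε₀ with the end caps contributing no flux:
E = 2k|λ_enc|/r = 2(8.99×10^9)(9.70×10^-9)/(0.669) = 261 N/C.

|E| = 261 N/C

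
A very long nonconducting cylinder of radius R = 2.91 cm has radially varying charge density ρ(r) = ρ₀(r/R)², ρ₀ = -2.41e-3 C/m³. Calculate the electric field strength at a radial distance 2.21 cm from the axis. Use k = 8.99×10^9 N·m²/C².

E ≈ 8.68×10^5 N/C

By cylindrical symmetry E is radial; use a coaxial Gaussian cylinder of radius 2.21 cm and length L (r < R).
λ_enc = ∫₀^r ρ(r')·2πr' dr' = (2πρ₀/R²)·r^4/4 = -1.066×10^-6 C/m.
Since E is radial and uniform over the curved surface, Φ = E·2πrL = Q_enc/ε₀ = λ_enc L/ε₀.
E = 2k|λ_enc|/r = 2(8.99×10^9)(1.066×10^-6)/(0.0221) = 8.68×10^5 N/C.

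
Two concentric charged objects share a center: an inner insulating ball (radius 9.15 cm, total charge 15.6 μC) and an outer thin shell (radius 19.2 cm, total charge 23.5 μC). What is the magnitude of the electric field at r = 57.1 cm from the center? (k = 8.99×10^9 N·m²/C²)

|E| ≈ 1.08×10^6 V/m

Symmetry ⇒ E = E(r) r̂. Gaussian sphere of radius r = 57.1 cm (r > 19.2 cm, enclosing both).
Q_enc = (15.6 μC) + (23.5 μC) = 3.91×10^-5 C.
Since E is radial and uniform over the Gaussian sphere, Φ = E·4πr² = Q_enc/ε₀.
E = k|Q_enc|/r² = (8.99×10^9)(3.91×10^-5)/(0.571)² = 1.08×10^6 N/C.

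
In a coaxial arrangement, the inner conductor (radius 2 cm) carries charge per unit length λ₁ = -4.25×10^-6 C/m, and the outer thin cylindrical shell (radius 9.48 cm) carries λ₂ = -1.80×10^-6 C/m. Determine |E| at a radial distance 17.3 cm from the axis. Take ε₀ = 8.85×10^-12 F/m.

Choose a coaxial cylinder of radius r = 17.3 cm (arbitrary length L) as the Gaussian surface (r > 9.48 cm, enclosing both).
λ_enc = λ₁ + λ₂ = (-4.25×10^-6) + (-1.80×10^-6) = -6.05e-6 C/m.
Applying ∮E·dA = Q_enc/ε₀ with the end caps contributing no flux:
E = |λ_enc|/(2πε₀r) = (6.05×10^-6)/(2π·8.85×10^-12·0.173) = 6.29e5 N/C.

|E| ≈ 6.29×10^5 N/C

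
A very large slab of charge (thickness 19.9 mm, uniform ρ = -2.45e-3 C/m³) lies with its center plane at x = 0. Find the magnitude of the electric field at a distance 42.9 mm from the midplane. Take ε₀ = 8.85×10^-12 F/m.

|E| ≈ 2.75e6 V/m

The point |x| = 42.9 mm lies outside the slab (half-thickness 0.00995 m). A symmetric pillbox spanning the full slab encloses Q_enc = ρ·d·A.
Flux = 2EA ⇒ E = |ρ|d/(2ε₀), independent of distance outside.
E = (2.45×10^-3)(0.0199)/(2·8.85×10^-12) = 2.75×10^6 N/C.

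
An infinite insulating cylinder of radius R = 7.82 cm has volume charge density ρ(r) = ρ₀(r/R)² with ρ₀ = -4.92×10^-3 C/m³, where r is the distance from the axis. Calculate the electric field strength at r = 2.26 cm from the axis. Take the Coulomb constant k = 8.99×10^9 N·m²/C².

Take a coaxial cylindrical Gaussian surface of radius r = 2.26 cm and length L (r < R).
λ_enc = ∫₀^r ρ(r')·2πr' dr' = (2πρ₀/R²)·r^4/4 = -3.297×10^-7 C/m.
Gauss's law: E·2πrL = λ_enc L/ε₀.
E = 2k|λ_enc|/r = 2(8.99×10^9)(3.297×10^-7)/(0.0226) = 2.62e5 N/C.

2.62×10^5 V/m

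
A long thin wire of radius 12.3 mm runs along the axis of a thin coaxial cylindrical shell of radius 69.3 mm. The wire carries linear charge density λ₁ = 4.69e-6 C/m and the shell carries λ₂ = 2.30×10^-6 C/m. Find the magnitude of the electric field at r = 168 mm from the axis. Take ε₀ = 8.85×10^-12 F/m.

Coaxial Gaussian cylinder, radius r = 168 mm, length L (r > 69.3 mm, enclosing both).
λ_enc = λ₁ + λ₂ = (4.69×10^-6) + (2.30e-6) = 6.99e-6 C/m.
Since E is radial and uniform over the curved surface, Φ = E·2πrL = Q_enc/ε₀ = λ_enc L/ε₀.
E = |λ_enc|/(2πε₀r) = (6.99×10^-6)/(2π·8.85×10^-12·0.168) = 7.48×10^5 N/C.

|E| ≈ 7.48e5 N/C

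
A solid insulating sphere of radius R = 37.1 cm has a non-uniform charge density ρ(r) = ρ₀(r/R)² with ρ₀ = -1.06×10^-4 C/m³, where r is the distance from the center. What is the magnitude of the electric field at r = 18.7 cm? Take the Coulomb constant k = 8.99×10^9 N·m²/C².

By spherical symmetry E is radial; choose a Gaussian sphere of radius r = 18.7 cm (r < R).
Integrate the density: Q_enc = 4π ∫₀^r ρ₀(r'/R)^2 r'² dr' = 4πρ₀ r^5/(5·R²) = -4.426×10^-7 C.
Since E is radial and uniform over the Gaussian sphere, Φ = E·4πr² = Q_enc/ε₀.
E = k|Q_enc|/r² = (8.99×10^9)(4.426e-7)/(0.187)² = 1.14×10^5 N/C.

|E| ≈ 1.14e5 N/C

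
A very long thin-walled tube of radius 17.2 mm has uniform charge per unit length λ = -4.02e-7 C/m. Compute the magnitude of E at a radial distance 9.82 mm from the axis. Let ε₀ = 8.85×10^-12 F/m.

Coaxial Gaussian cylinder, radius r = 9.82 mm, length L (r < 17.2 mm, inside the shell).
No charge is enclosed, so Gauss's law gives E·2πrL = 0 ⇒ E = 0.

|E| = 0 V/m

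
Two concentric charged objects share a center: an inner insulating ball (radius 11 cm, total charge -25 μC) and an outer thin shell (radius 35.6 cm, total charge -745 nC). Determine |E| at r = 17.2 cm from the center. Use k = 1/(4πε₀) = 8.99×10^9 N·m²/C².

Use a concentric Gaussian sphere at r = 17.2 cm (between the bodies, 11 cm < r < 35.6 cm).
The shell at 35.6 cm lies outside the Gaussian surface, so Q_enc = -25 μC = -2.50e-5 C.
Applying ∮E·dA = Q_enc/ε₀ with Φ = E(4πr²):
E = k|Q_enc|/r² = (8.99×10^9)(2.50×10^-5)/(0.172)² = 7.60×10^6 N/C.

|E| ≈ 7.60×10^6 V/m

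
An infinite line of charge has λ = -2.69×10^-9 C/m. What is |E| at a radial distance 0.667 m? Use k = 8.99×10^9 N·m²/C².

|E| = 72.5 N/C

Coaxial Gaussian cylinder, radius r = 0.667 m, length L.
Q_enc = λL, so λ_enc = -2.69×10^-9 C/m.
By Gauss's law (flux through the curved wall only), E·2πrL = λ_enc L/ε₀.
E = 2k|λ_enc|/r = 2(8.99×10^9)(2.69×10^-9)/(0.667) = 72.5 N/C.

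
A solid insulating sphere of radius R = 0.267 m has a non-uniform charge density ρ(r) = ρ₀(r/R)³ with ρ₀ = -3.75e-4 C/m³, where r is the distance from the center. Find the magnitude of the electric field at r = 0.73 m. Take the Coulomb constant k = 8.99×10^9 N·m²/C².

2.52e5 N/C

Use a concentric Gaussian sphere at r = 0.73 m (r > R, all charge enclosed).
Q_enc = 4π ∫₀^R ρ₀(r'/R)^3 r'² dr' = 4πρ₀R³/6 = -1.495×10^-5 C.
Applying ∮E·dA = Q_enc/ε₀ with Φ = E(4πr²):
E = k|Q_enc|/r² = (8.99×10^9)(1.495×10^-5)/(0.73)² = 2.52×10^5 N/C.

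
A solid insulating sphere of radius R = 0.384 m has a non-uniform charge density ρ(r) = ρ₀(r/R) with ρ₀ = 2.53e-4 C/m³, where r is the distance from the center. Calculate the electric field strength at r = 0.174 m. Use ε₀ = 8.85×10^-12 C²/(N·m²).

Symmetry ⇒ E = E(r) r̂. Gaussian sphere of radius r = 0.174 m (r < R).
Q_enc = ∫₀^r ρ(r')·4πr'² dr' = (4πρ₀/R) ∫₀^r r'^3 dr' = 4πρ₀ r^4/(4·R) = 1.897e-6 C.
Gauss's law: E·4πr² = Q_enc/ε₀.
E = |Q_enc|/(4πε₀r²) = (1.897e-6)/(4π·8.85×10^-12·(0.174)²) = 5.63e5 N/C.

5.63×10^5 N/C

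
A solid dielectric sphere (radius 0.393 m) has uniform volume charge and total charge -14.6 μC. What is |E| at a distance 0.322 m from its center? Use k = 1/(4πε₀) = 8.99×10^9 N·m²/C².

6.96×10^5 V/m

By spherical symmetry E is radial; choose a Gaussian sphere of radius r = 0.322 m (r < R).
For a uniform sphere the enclosed fraction is (r/R)³, so Q_enc = (-14.6 μC)(0.322/0.393)³ = -8.031×10^-6 C.
Since E is radial and uniform over the Gaussian sphere, Φ = E·4πr² = Q_enc/ε₀.
E = k|Q_enc|/r² = (8.99×10^9)(8.031×10^-6)/(0.322)² = 6.96×10^5 N/C.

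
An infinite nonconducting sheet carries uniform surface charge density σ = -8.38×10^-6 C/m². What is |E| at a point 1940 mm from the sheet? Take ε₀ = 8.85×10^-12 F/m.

The symmetry is planar: E is normal to the sheet and the same magnitude on both sides. Take a pillbox straddling the sheet with end-cap area A.
Only the two end caps contribute flux: Φ = 2EA. With Q_enc = σA, Gauss's law gives E = |σ|/(2ε₀).
E = |σ|/(2ε₀) = (8.38×10^-6)/(2·8.85×10^-12) = 4.73e5 N/C.

E ≈ 4.73e5 N/C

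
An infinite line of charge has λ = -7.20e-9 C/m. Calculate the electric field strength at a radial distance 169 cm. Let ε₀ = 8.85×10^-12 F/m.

|E| = 76.6 N/C

By cylindrical symmetry E is radial; use a coaxial Gaussian cylinder of radius 169 cm and length L.
Q_enc = λL, so λ_enc = -7.20×10^-9 C/m.
Since E is radial and uniform over the curved surface, Φ = E·2πrL = Q_enc/ε₀ = λ_enc L/ε₀.
E = |λ_enc|/(2πε₀r) = (7.20e-9)/(2π·8.85×10^-12·1.69) = 76.6 N/C.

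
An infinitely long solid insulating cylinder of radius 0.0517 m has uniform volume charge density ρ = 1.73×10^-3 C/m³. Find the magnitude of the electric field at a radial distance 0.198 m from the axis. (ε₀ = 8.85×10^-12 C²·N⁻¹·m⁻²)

Take a coaxial cylindrical Gaussian surface of radius r = 0.198 m and length L (r > 0.0517 m, full cross-section enclosed).
λ_enc = ρ·πR² = (1.73e-3)π(0.0517)² = 1.453×10^-5 C/m.
Gauss's law: E·2πrL = λ_enc L/ε₀.
E = |λ_enc|/(2πε₀r) = (1.453e-5)/(2π·8.85×10^-12·0.198) = 1.32×10^6 N/C.

1.32e6 N/C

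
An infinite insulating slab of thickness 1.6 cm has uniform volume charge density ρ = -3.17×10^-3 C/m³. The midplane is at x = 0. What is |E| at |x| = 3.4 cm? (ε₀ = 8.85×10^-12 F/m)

|E| = 2.87×10^6 V/m

The point |x| = 3.4 cm lies outside the slab (half-thickness 0.008 m). A symmetric pillbox spanning the full slab encloses Q_enc = ρ·d·A.
Flux = 2EA ⇒ E = |ρ|d/(2ε₀), independent of distance outside.
E = (3.17×10^-3)(0.016)/(2·8.85×10^-12) = 2.87×10^6 N/C.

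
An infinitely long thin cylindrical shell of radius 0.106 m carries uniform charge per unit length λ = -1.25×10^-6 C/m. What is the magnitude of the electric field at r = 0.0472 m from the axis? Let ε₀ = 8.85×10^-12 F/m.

Take a coaxial cylindrical Gaussian surface of radius r = 0.0472 m and length L (r < 0.106 m, inside the shell).
No charge is enclosed, so Gauss's law gives E·2πrL = 0 ⇒ E = 0.

E = 0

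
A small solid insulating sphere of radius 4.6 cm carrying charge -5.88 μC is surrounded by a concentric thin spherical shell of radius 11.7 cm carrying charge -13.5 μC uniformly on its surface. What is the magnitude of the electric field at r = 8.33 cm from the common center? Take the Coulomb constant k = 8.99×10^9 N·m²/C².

7.62e6 N/C

By spherical symmetry E is radial; choose a Gaussian sphere of radius r = 8.33 cm (between the bodies, 4.6 cm < r < 11.7 cm).
The shell at 11.7 cm lies outside the Gaussian surface, so Q_enc = -5.88 μC = -5.88×10^-6 C.
Applying ∮E·dA = Q_enc/ε₀ with Φ = E(4πr²):
E = k|Q_enc|/r² = (8.99×10^9)(5.88e-6)/(0.0833)² = 7.62e6 N/C.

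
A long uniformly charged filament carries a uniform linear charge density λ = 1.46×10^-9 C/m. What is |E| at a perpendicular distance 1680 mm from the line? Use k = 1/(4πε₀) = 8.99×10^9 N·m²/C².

Choose a coaxial cylinder of radius r = 1680 mm (arbitrary length L) as the Gaussian surface.
Q_enc = λL, so λ_enc = 1.46×10^-9 C/m.
Gauss's law: E·2πrL = λ_enc L/ε₀.
E = 2k|λ_enc|/r = 2(8.99×10^9)(1.46×10^-9)/(1.68) = 15.6 N/C.

E ≈ 15.6 N/C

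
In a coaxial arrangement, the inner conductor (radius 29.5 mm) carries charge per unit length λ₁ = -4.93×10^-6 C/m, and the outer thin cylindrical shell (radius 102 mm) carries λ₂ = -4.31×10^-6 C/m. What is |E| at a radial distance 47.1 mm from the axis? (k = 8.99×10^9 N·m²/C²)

By cylindrical symmetry E is radial; use a coaxial Gaussian cylinder of radius 47.1 mm and length L (between the conductors, 29.5 mm < r < 102 mm).
The shell at 102 mm lies outside the Gaussian surface, so λ_enc = λ₁ = -4.93×10^-6 C/m.
Since E is radial and uniform over the curved surface, Φ = E·2πrL = Q_enc/ε₀ = λ_enc L/ε₀.
E = 2k|λ_enc|/r = 2(8.99×10^9)(4.93×10^-6)/(0.0471) = 1.88×10^6 N/C.

E ≈ 1.88×10^6 N/C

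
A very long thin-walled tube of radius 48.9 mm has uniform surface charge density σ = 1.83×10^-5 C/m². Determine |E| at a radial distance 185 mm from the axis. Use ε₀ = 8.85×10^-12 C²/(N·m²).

Choose a coaxial cylinder of radius r = 185 mm (arbitrary length L) as the Gaussian surface (r > 48.9 mm).
The whole shell is enclosed: λ_enc = σ·2πR = (1.83e-5)·2π·(0.0489) = 5.623×10^-6 C/m.
Since E is radial and uniform over the curved surface, Φ = E·2πrL = Q_enc/ε₀ = λ_enc L/ε₀.
E = |λ_enc|/(2πε₀r) = (5.623×10^-6)/(2π·8.85×10^-12·0.185) = 5.47×10^5 N/C.

E = 5.47e5 N/C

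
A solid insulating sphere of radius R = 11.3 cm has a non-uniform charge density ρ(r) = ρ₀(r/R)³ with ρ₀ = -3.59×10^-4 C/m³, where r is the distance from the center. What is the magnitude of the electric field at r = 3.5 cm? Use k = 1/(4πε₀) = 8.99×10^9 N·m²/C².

E ≈ 7.03×10^3 N/C

Take a concentric spherical Gaussian surface of radius r = 3.5 cm (r < R).
Q_enc = ∫₀^r ρ(r')·4πr'² dr' = (4πρ₀/R³) ∫₀^r r'^5 dr' = 4πρ₀ r^6/(6·R³) = -9.579e-10 C.
Since E is radial and uniform over the Gaussian sphere, Φ = E·4πr² = Q_enc/ε₀.
E = k|Q_enc|/r² = (8.99×10^9)(9.579×10^-10)/(0.035)² = 7.03e3 N/C.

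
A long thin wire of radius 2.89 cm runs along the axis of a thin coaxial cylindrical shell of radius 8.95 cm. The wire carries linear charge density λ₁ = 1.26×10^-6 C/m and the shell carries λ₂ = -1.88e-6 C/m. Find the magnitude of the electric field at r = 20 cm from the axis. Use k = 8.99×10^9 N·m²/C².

By cylindrical symmetry E is radial; use a coaxial Gaussian cylinder of radius 20 cm and length L (r > 8.95 cm, enclosing both).
λ_enc = λ₁ + λ₂ = (1.26×10^-6) + (-1.88e-6) = -6.20×10^-7 C/m.
Gauss's law: E·2πrL = λ_enc L/ε₀.
E = 2k|λ_enc|/r = 2(8.99×10^9)(6.20e-7)/(0.2) = 5.57e4 N/C.

E = 5.57×10^4 N/C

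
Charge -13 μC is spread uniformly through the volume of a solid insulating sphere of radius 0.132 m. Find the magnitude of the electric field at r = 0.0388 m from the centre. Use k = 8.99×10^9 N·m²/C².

By spherical symmetry E is radial; choose a Gaussian sphere of radius r = 0.0388 m (r < R).
Only the charge within r is enclosed: Q_enc = Q·(r/R)³ = (-13 μC)·(0.0388 m/0.132 m)³ = -3.302×10^-7 C.
Since E is radial and uniform over the Gaussian sphere, Φ = E·4πr² = Q_enc/ε₀.
E = k|Q_enc|/r² = (8.99×10^9)(3.302×10^-7)/(0.0388)² = 1.97×10^6 N/C.

E = 1.97e6 N/C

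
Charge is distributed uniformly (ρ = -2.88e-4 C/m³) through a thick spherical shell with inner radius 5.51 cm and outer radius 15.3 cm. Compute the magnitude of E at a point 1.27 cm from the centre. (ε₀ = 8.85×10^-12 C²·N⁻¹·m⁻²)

Use a concentric Gaussian sphere at r = 1.27 cm (r < 5.51 cm, inside the empty cavity).
No charge is enclosed, so by Gauss's law E·4πr² = 0 ⇒ E = 0.

|E| = 0 N/C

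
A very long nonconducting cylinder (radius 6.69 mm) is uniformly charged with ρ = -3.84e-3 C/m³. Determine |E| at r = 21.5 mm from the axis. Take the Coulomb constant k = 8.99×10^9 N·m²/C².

E = 4.52×10^5 V/m

Coaxial Gaussian cylinder, radius r = 21.5 mm, length L (r > 6.69 mm, full cross-section enclosed).
λ_enc = ρ·πR² = (-3.84×10^-3)π(0.00669)² = -5.399×10^-7 C/m.
Applying ∮E·dA = Q_enc/ε₀ with the end caps contributing no flux:
E = 2k|λ_enc|/r = 2(8.99×10^9)(5.399×10^-7)/(0.0215) = 4.52×10^5 N/C.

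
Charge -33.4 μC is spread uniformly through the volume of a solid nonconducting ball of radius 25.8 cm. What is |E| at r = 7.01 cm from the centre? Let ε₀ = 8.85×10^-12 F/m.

|E| ≈ 1.23e6 N/C

Use a concentric Gaussian sphere at r = 7.01 cm (r < R).
For a uniform sphere the enclosed fraction is (r/R)³, so Q_enc = (-33.4 μC)(0.0701/0.258)³ = -6.699×10^-7 C.
Since E is radial and uniform over the Gaussian sphere, Φ = E·4πr² = Q_enc/ε₀.
E = |Q_enc|/(4πε₀r²) = (6.699×10^-7)/(4π·8.85×10^-12·(0.0701)²) = 1.23×10^6 N/C.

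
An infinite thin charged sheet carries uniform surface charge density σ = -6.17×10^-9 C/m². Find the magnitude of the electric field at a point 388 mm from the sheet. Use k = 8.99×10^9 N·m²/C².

Choose a cylindrical pillbox piercing the sheet, end faces (area A) parallel to it.
Only the two end caps contribute flux: Φ = 2EA. With Q_enc = σA, Gauss's law gives E = |σ|/(2ε₀).
E = 2πk|σ| = 2π(8.99×10^9)(6.17×10^-9) = 349 N/C.

|E| ≈ 349 N/C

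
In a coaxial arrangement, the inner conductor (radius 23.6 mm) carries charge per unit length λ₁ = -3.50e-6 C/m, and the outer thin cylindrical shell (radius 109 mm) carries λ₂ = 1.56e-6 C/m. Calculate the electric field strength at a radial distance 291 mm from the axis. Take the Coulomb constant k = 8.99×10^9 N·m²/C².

Take a coaxial cylindrical Gaussian surface of radius r = 291 mm and length L (r > 109 mm, enclosing both).
λ_enc = λ₁ + λ₂ = (-3.50e-6) + (1.56×10^-6) = -1.94e-6 C/m.
Gauss's law: E·2πrL = λ_enc L/ε₀.
E = 2k|λ_enc|/r = 2(8.99×10^9)(1.94×10^-6)/(0.291) = 1.20×10^5 N/C.

1.20×10^5 N/C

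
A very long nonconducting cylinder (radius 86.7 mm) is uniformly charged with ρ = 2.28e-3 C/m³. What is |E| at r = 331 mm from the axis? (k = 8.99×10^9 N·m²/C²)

Coaxial Gaussian cylinder, radius r = 331 mm, length L (r > 86.7 mm, full cross-section enclosed).
λ_enc = ρ·πR² = (2.28×10^-3)π(0.0867)² = 5.384×10^-5 C/m.
Since E is radial and uniform over the curved surface, Φ = E·2πrL = Q_enc/ε₀ = λ_enc L/ε₀.
E = 2k|λ_enc|/r = 2(8.99×10^9)(5.384×10^-5)/(0.331) = 2.92×10^6 N/C.

|E| ≈ 2.92e6 N/C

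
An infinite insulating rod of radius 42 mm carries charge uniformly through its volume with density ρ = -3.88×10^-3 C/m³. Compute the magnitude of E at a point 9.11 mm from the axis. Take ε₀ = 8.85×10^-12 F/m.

E = 2.00×10^6 N/C

By cylindrical symmetry E is radial; use a coaxial Gaussian cylinder of radius 9.11 mm and length L (r < R).
Charge inside radius r per length L is ρ·πr²·L, so λ_enc = ρπr² = -1.012×10^-6 C/m.
By Gauss's law (flux through the curved wall only), E·2πrL = λ_enc L/ε₀.
E = |λ_enc|/(2πε₀r) = (1.012×10^-6)/(2π·8.85×10^-12·0.00911) = 2.00×10^6 N/C.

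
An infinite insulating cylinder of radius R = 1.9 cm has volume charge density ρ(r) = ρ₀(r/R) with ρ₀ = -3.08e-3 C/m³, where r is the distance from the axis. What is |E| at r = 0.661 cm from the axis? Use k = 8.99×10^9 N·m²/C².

E = 2.67e5 N/C

Choose a coaxial cylinder of radius r = 0.661 cm (arbitrary length L) as the Gaussian surface (r < R).
λ_enc = ∫₀^r ρ(r')·2πr' dr' = (2πρ₀/R)·r^3/3 = -9.805×10^-8 C/m.
Gauss's law: E·2πrL = λ_enc L/ε₀.
E = 2k|λ_enc|/r = 2(8.99×10^9)(9.805×10^-8)/(0.00661) = 2.67×10^5 N/C.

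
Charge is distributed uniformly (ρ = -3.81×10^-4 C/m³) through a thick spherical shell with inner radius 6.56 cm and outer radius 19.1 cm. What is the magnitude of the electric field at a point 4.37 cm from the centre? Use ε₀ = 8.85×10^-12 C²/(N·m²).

Take a concentric spherical Gaussian surface of radius r = 4.37 cm (r < 6.56 cm, inside the empty cavity).
Q_enc = 0 (all charge lies at larger r); Gauss's law gives E = 0.

|E| = 0 N/C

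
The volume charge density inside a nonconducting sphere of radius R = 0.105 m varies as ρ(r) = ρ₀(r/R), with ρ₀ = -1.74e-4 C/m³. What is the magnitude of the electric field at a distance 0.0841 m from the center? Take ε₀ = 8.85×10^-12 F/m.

By spherical symmetry E is radial; choose a Gaussian sphere of radius r = 0.0841 m (r < R).
Integrate the density: Q_enc = 4π ∫₀^r ρ₀(r'/R)^1 r'² dr' = 4πρ₀ r^4/(4·R) = -2.604×10^-7 C.
By Gauss's law, ∮E·dA = E·4πr² = Q_enc/ε₀.
E = |Q_enc|/(4πε₀r²) = (2.604×10^-7)/(4π·8.85×10^-12·(0.0841)²) = 3.31e5 N/C.

E = 3.31×10^5 V/m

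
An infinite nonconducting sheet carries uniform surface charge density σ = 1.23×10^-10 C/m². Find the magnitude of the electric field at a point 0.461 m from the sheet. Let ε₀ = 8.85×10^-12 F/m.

|E| = 6.95 V/m

By planar symmetry E is perpendicular to the sheet and uniform; use a Gaussian pillbox with flat faces of area A on each side of the sheet.
Only the two end caps contribute flux: Φ = 2EA. With Q_enc = σA, Gauss's law gives E = |σ|/(2ε₀).
E = |σ|/(2ε₀) = (1.23×10^-10)/(2·8.85×10^-12) = 6.95 N/C.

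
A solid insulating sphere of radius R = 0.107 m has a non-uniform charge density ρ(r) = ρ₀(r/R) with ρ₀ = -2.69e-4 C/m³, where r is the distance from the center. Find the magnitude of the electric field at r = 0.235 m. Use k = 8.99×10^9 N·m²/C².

Use a concentric Gaussian sphere at r = 0.235 m (r > R, all charge enclosed).
Q_enc = 4π ∫₀^R ρ₀(r'/R)^1 r'² dr' = 4πρ₀R³/4 = -1.035e-6 C.
Gauss's law: E·4πr² = Q_enc/ε₀.
E = k|Q_enc|/r² = (8.99×10^9)(1.035×10^-6)/(0.235)² = 1.69×10^5 N/C.

E ≈ 1.69×10^5 N/C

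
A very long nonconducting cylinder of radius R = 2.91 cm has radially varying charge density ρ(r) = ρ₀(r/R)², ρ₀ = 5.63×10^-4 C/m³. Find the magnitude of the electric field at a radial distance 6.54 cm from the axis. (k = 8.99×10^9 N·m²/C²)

By cylindrical symmetry E is radial; use a coaxial Gaussian cylinder of radius 6.54 cm and length L (r > R, full charge per length enclosed).
λ_enc = 2π ∫₀^R ρ₀(r'/R)^2 r' dr' = 2πρ₀R²/4 = 7.489e-7 C/m.
Applying ∮E·dA = Q_enc/ε₀ with the end caps contributing no flux:
E = 2k|λ_enc|/r = 2(8.99×10^9)(7.489×10^-7)/(0.0654) = 2.06e5 N/C.

E = 2.06e5 V/m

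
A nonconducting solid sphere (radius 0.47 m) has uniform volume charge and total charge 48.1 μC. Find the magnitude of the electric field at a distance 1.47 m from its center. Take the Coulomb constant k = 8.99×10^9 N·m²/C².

E ≈ 2.00×10^5 N/C

Take a concentric spherical Gaussian surface of radius r = 1.47 m (r > R, so the entire charge is enclosed).
Q_enc = 48.1 μC = 4.81e-5 C.
Applying ∮E·dA = Q_enc/ε₀ with Φ = E(4πr²):
E = k|Q_enc|/r² = (8.99×10^9)(4.81×10^-5)/(1.47)² = 2.00×10^5 N/C.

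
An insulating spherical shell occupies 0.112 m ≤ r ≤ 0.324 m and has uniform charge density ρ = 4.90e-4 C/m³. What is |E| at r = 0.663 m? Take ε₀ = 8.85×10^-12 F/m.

Use a concentric Gaussian sphere at r = 0.663 m (r > 0.324 m, enclosing the whole shell).
Q_enc = ρ·(4π/3)(b³ − a³) = (4.90×10^-4)·(4π/3)·((0.324)³ − (0.112)³) = 6.693×10^-5 C.
Applying ∮E·dA = Q_enc/ε₀ with Φ = E(4πr²):
E = |Q_enc|/(4πε₀r²) = (6.693e-5)/(4π·8.85×10^-12·(0.663)²) = 1.37e6 N/C.

|E| = 1.37×10^6 V/m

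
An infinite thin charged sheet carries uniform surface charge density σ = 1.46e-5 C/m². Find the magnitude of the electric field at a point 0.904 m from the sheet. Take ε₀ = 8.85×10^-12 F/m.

Choose a cylindrical pillbox piercing the sheet, end faces (area A) parallel to it.
Only the two end caps contribute flux: Φ = 2EA. With Q_enc = σA, Gauss's law gives E = |σ|/(2ε₀).
E = |σ|/(2ε₀) = (1.46×10^-5)/(2·8.85×10^-12) = 8.25×10^5 N/C.

E ≈ 8.25×10^5 N/C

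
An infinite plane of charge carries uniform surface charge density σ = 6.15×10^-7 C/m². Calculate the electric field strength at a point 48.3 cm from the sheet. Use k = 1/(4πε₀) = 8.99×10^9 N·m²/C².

The symmetry is planar: E is normal to the sheet and the same magnitude on both sides. Take a pillbox straddling the sheet with end-cap area A.
Only the two end caps contribute flux: Φ = 2EA. With Q_enc = σA, Gauss's law gives E = |σ|/(2ε₀).
E = 2πk|σ| = 2π(8.99×10^9)(6.15e-7) = 3.47×10^4 N/C.

E ≈ 3.47×10^4 N/C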